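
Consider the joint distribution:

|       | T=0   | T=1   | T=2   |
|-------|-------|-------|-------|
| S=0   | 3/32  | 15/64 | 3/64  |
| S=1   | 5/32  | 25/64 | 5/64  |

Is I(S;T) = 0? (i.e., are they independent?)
Marginal P(S) (row sums):
  P(S=0) = 3/32 + 15/64 + 3/64 = 3/8
  P(S=1) = 5/32 + 25/64 + 5/64 = 5/8
Marginal P(T) (column sums):
  P(T=0) = 3/32 + 5/32 = 1/4
  P(T=1) = 15/64 + 25/64 = 5/8
  P(T=2) = 3/64 + 5/64 = 1/8

S and T are independent iff P(S=i,T=j) = P(S=i)·P(T=j) for every cell.
  P(S=0)·P(T=0) = 3/8 × 1/4 = 3/32 = P(S=0,T=0) ✓
  P(S=0)·P(T=1) = 3/8 × 5/8 = 15/64 = P(S=0,T=1) ✓
  P(S=0)·P(T=2) = 3/8 × 1/8 = 3/64 = P(S=0,T=2) ✓
  P(S=1)·P(T=0) = 5/8 × 1/4 = 5/32 = P(S=1,T=0) ✓
  P(S=1)·P(T=1) = 5/8 × 5/8 = 25/64 = P(S=1,T=1) ✓
  P(S=1)·P(T=2) = 5/8 × 1/8 = 5/64 = P(S=1,T=2) ✓

Yes, S and T are independent: every cell factors, so I(S;T) = 0 bits.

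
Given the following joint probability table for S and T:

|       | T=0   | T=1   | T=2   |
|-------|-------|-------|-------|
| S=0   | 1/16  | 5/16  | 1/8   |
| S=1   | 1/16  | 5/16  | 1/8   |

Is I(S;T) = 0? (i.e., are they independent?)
Marginal P(S) (row sums):
  P(S=0) = 1/16 + 5/16 + 1/8 = 1/2
  P(S=1) = 1/16 + 5/16 + 1/8 = 1/2
Marginal P(T) (column sums):
  P(T=0) = 1/16 + 1/16 = 1/8
  P(T=1) = 5/16 + 5/16 = 5/8
  P(T=2) = 1/8 + 1/8 = 1/4

S and T are independent iff P(S=i,T=j) = P(S=i)·P(T=j) for every cell.
  P(S=0)·P(T=0) = 1/2 × 1/8 = 1/16 = P(S=0,T=0) ✓
  P(S=0)·P(T=1) = 1/2 × 5/8 = 5/16 = P(S=0,T=1) ✓
  P(S=0)·P(T=2) = 1/2 × 1/4 = 1/8 = P(S=0,T=2) ✓
  P(S=1)·P(T=0) = 1/2 × 1/8 = 1/16 = P(S=1,T=0) ✓
  P(S=1)·P(T=1) = 1/2 × 5/8 = 5/16 = P(S=1,T=1) ✓
  P(S=1)·P(T=2) = 1/2 × 1/4 = 1/8 = P(S=1,T=2) ✓

Yes, S and T are independent: every cell factors, so I(S;T) = 0 bits.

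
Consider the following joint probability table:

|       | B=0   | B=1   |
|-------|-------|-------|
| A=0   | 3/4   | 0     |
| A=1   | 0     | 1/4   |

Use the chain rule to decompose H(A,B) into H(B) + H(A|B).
By the chain rule: H(A,B) = H(B) + H(A|B)

Marginal P(B) (column sums):
  P(B=0) = 3/4 + 0 = 3/4
  P(B=1) = 0 + 1/4 = 1/4
H(B) = -[(3/4)·log₂(3/4) + (1/4)·log₂(1/4)]
  = 0.3113 + 0.5000
  = 0.8113 bits
H(A|B) = -Σ P(A,B)·log₂ P(A|B), where P(A|B) = P(A,B) / P(B)
  (cells with P(A,B) = 0 contribute 0)
  (A=0,B=0): P(A|B) = (3/4)/(3/4) = 1;  -(3/4)·log₂(1) = 0.0000
  (A=1,B=1): P(A|B) = (1/4)/(1/4) = 1;  -(1/4)·log₂(1) = 0.0000
H(A|B) = 0.0000 + 0.0000
  = 0.0000 bits

H(A,B) = H(B) + H(A|B) = 0.8113 + 0.0000 = 0.8113 bits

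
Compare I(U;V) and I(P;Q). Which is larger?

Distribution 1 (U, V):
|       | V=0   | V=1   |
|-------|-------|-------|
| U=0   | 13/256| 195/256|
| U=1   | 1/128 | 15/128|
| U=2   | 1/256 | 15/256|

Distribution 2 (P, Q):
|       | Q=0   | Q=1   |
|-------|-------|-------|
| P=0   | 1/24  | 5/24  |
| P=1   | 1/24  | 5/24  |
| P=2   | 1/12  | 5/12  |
Distribution 1 (U, V):
Marginal P(U) (row sums):
  P(U=0) = 13/256 + 195/256 = 13/16
  P(U=1) = 1/128 + 15/128 = 1/8
  P(U=2) = 1/256 + 15/256 = 1/16
Marginal P(V) (column sums):
  P(V=0) = 13/256 + 1/128 + 1/256 = 1/16
  P(V=1) = 195/256 + 15/128 + 15/256 = 15/16

H(U) = -[(13/16)·log₂(13/16) + (1/8)·log₂(1/8) + (1/16)·log₂(1/16)]
  = 0.2434 + 0.3750 + 0.2500
  = 0.8684 bits
H(V) = -[(1/16)·log₂(1/16) + (15/16)·log₂(15/16)]
  = 0.2500 + 0.0873
  = 0.3373 bits
H(U,V) = -[(13/256)·log₂(13/256) + (195/256)·log₂(195/256) + (1/128)·log₂(1/128) + (15/128)·log₂(15/128) + (1/256)·log₂(1/256) + (15/256)·log₂(15/256)]
  = 0.2183 + 0.2991 + 0.0547 + 0.3625 + 0.0313 + 0.2398
  = 1.2057 bits

I(U;V) = H(U) + H(V) - H(U,V)
  = 0.8684 + 0.3373 - 1.2057
  = 0.0000 bits

Distribution 2 (P, Q):
Marginal P(P) (row sums):
  P(P=0) = 1/24 + 5/24 = 1/4
  P(P=1) = 1/24 + 5/24 = 1/4
  P(P=2) = 1/12 + 5/12 = 1/2
Marginal P(Q) (column sums):
  P(Q=0) = 1/24 + 1/24 + 1/12 = 1/6
  P(Q=1) = 5/24 + 5/24 + 5/12 = 5/6

H(P) = -[(1/4)·log₂(1/4) + (1/4)·log₂(1/4) + (1/2)·log₂(1/2)]
  = 0.5000 + 0.5000 + 0.5000
  = 1.5000 bits
H(Q) = -[(1/6)·log₂(1/6) + (5/6)·log₂(5/6)]
  = 0.4308 + 0.2192
  = 0.6500 bits
H(P,Q) = -[(1/24)·log₂(1/24) + (5/24)·log₂(5/24) + (1/24)·log₂(1/24) + (5/24)·log₂(5/24) + (1/12)·log₂(1/12) + (5/12)·log₂(5/12)]
  = 0.1910 + 0.4715 + 0.1910 + 0.4715 + 0.2987 + 0.5263
  = 2.1500 bits

I(P;Q) = H(P) + H(Q) - H(P,Q)
  = 1.5000 + 0.6500 - 2.1500
  = 0.0000 bits

Both joint tables factor as the product of their marginals, so I(U;V) = I(P;Q) = 0 bits: neither is larger (both pairs are independent).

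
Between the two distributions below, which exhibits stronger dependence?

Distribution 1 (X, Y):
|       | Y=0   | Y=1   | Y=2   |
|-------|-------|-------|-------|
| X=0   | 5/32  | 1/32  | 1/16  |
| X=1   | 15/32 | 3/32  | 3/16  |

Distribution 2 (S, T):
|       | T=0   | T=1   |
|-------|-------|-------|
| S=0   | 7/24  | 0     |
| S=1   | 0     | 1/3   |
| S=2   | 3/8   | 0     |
Distribution 1 (X, Y):
Marginal P(X) (row sums):
  P(X=0) = 5/32 + 1/32 + 1/16 = 1/4
  P(X=1) = 15/32 + 3/32 + 3/16 = 3/4
Marginal P(Y) (column sums):
  P(Y=0) = 5/32 + 15/32 = 5/8
  P(Y=1) = 1/32 + 3/32 = 1/8
  P(Y=2) = 1/16 + 3/16 = 1/4

H(X) = -[(1/4)·log₂(1/4) + (3/4)·log₂(3/4)]
  = 0.5000 + 0.3113
  = 0.8113 bits
H(Y) = -[(5/8)·log₂(5/8) + (1/8)·log₂(1/8) + (1/4)·log₂(1/4)]
  = 0.4238 + 0.3750 + 0.5000
  = 1.2988 bits
H(X,Y) = -[(5/32)·log₂(5/32) + (1/32)·log₂(1/32) + (1/16)·log₂(1/16) + (15/32)·log₂(15/32) + (3/32)·log₂(3/32) + (3/16)·log₂(3/16)]
  = 0.4184 + 0.1563 + 0.2500 + 0.5124 + 0.3202 + 0.4528
  = 2.1101 bits

I(X;Y) = H(X) + H(Y) - H(X,Y)
  = 0.8113 + 1.2988 - 2.1101
  = 0.0000 bits

Distribution 2 (S, T):
Marginal P(S) (row sums):
  P(S=0) = 7/24 + 0 = 7/24
  P(S=1) = 0 + 1/3 = 1/3
  P(S=2) = 3/8 + 0 = 3/8
Marginal P(T) (column sums):
  P(T=0) = 7/24 + 0 + 3/8 = 2/3
  P(T=1) = 0 + 1/3 + 0 = 1/3

H(S) = -[(7/24)·log₂(7/24) + (1/3)·log₂(1/3) + (3/8)·log₂(3/8)]
  = 0.5185 + 0.5283 + 0.5306
  = 1.5774 bits
H(T) = -[(2/3)·log₂(2/3) + (1/3)·log₂(1/3)]
  = 0.3900 + 0.5283
  = 0.9183 bits
H(S,T) = -[(7/24)·log₂(7/24) + (1/3)·log₂(1/3) + (3/8)·log₂(3/8)]
  = 0.5185 + 0.5283 + 0.5306
  = 1.5774 bits

I(S;T) = H(S) + H(T) - H(S,T)
  = 1.5774 + 0.9183 - 1.5774
  = 0.9183 bits

I(S;T) = 0.9183 bits > I(X;Y) = 0.0000 bits, so (S, T) has the higher mutual information (stronger dependence).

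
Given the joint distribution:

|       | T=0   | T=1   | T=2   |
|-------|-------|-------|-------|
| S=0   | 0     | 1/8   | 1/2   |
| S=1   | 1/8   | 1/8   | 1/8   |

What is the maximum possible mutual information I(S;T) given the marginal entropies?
The upper bound on mutual information is I(S;T) ≤ min(H(S), H(T)).

Marginal P(S) (row sums):
  P(S=0) = 0 + 1/8 + 1/2 = 5/8
  P(S=1) = 1/8 + 1/8 + 1/8 = 3/8
Marginal P(T) (column sums):
  P(T=0) = 0 + 1/8 = 1/8
  P(T=1) = 1/8 + 1/8 = 1/4
  P(T=2) = 1/2 + 1/8 = 5/8

H(S) = -[(5/8)·log₂(5/8) + (3/8)·log₂(3/8)]
  = 0.4238 + 0.5306
  = 0.9544 bits
H(T) = -[(1/8)·log₂(1/8) + (1/4)·log₂(1/4) + (5/8)·log₂(5/8)]
  = 0.3750 + 0.5000 + 0.4238
  = 1.2988 bits

Maximum possible I(S;T) = min(0.9544, 1.2988) = 0.9544 bits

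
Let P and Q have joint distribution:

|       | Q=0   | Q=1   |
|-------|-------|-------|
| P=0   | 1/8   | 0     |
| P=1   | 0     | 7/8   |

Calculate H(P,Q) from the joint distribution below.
H(P,Q) = -Σ P(P,Q) log₂ P(P,Q), summed over the non-zero cells:
H(P,Q) = -[(1/8)·log₂(1/8) + (7/8)·log₂(7/8)]
  = 0.3750 + 0.1686
  = 0.5436 bits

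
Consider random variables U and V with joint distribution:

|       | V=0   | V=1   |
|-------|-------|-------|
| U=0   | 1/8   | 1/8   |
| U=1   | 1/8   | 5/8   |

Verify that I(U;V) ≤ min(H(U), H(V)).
Marginal P(U) (row sums):
  P(U=0) = 1/8 + 1/8 = 1/4
  P(U=1) = 1/8 + 5/8 = 3/4
Marginal P(V) (column sums):
  P(V=0) = 1/8 + 1/8 = 1/4
  P(V=1) = 1/8 + 5/8 = 3/4

H(U) = -[(1/4)·log₂(1/4) + (3/4)·log₂(3/4)]
  = 0.5000 + 0.3113
  = 0.8113 bits
H(V) = -[(1/4)·log₂(1/4) + (3/4)·log₂(3/4)]
  = 0.5000 + 0.3113
  = 0.8113 bits
H(U,V) = -[(1/8)·log₂(1/8) + (1/8)·log₂(1/8) + (1/8)·log₂(1/8) + (5/8)·log₂(5/8)]
  = 0.3750 + 0.3750 + 0.3750 + 0.4238
  = 1.5488 bits

I(U;V) = H(U) + H(V) - H(U,V)
  = 0.8113 + 0.8113 - 1.5488
  = 0.0738 bits

min(H(U), H(V)) = min(0.8113, 0.8113) = 0.8113 bits
Since 0.0738 ≤ 0.8113, the bound is satisfied ✓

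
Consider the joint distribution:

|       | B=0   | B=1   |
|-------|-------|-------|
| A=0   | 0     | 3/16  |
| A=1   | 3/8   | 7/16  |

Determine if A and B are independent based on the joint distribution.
Marginal P(A) (row sums):
  P(A=0) = 0 + 3/16 = 3/16
  P(A=1) = 3/8 + 7/16 = 13/16
Marginal P(B) (column sums):
  P(B=0) = 0 + 3/8 = 3/8
  P(B=1) = 3/16 + 7/16 = 5/8

A and B are independent iff P(A=i,B=j) = P(A=i)·P(B=j) for every cell.
  P(A=0)·P(B=0) = 3/16 × 3/8 = 9/128, but P(A=0,B=0) = 0 ✗

No, A and B are not independent. Quantitatively, I(A;B) > 0:

H(A) = -[(3/16)·log₂(3/16) + (13/16)·log₂(13/16)]
  = 0.4528 + 0.2434
  = 0.6962 bits
H(B) = -[(3/8)·log₂(3/8) + (5/8)·log₂(5/8)]
  = 0.5306 + 0.4238
  = 0.9544 bits
H(A,B) = -[(3/16)·log₂(3/16) + (3/8)·log₂(3/8) + (7/16)·log₂(7/16)]
  = 0.4528 + 0.5306 + 0.5218
  = 1.5052 bits
I(A;B) = H(A) + H(B) - H(A,B) = 0.6962 + 0.9544 - 1.5052 = 0.1454 bits > 0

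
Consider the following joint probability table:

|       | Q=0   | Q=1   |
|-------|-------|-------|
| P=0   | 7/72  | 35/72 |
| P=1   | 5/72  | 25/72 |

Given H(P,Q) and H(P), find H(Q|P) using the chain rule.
From the chain rule: H(P,Q) = H(P) + H(Q|P)
Therefore: H(Q|P) = H(P,Q) - H(P)

H(P,Q) = -[(7/72)·log₂(7/72) + (35/72)·log₂(35/72) + (5/72)·log₂(5/72) + (25/72)·log₂(25/72)]
  = 0.3269 + 0.5059 + 0.2672 + 0.5299
  = 1.6299 bits
Marginal P(P) (row sums):
  P(P=0) = 7/72 + 35/72 = 7/12
  P(P=1) = 5/72 + 25/72 = 5/12
H(P) = -[(7/12)·log₂(7/12) + (5/12)·log₂(5/12)]
  = 0.4536 + 0.5263
  = 0.9799 bits

H(Q|P) = 1.6299 - 0.9799 = 0.6500 bits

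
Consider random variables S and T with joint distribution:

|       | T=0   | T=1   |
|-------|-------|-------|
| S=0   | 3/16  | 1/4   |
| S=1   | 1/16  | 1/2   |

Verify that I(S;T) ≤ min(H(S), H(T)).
Marginal P(S) (row sums):
  P(S=0) = 3/16 + 1/4 = 7/16
  P(S=1) = 1/16 + 1/2 = 9/16
Marginal P(T) (column sums):
  P(T=0) = 3/16 + 1/16 = 1/4
  P(T=1) = 1/4 + 1/2 = 3/4

H(S) = -[(7/16)·log₂(7/16) + (9/16)·log₂(9/16)]
  = 0.5218 + 0.4669
  = 0.9887 bits
H(T) = -[(1/4)·log₂(1/4) + (3/4)·log₂(3/4)]
  = 0.5000 + 0.3113
  = 0.8113 bits
H(S,T) = -[(3/16)·log₂(3/16) + (1/4)·log₂(1/4) + (1/16)·log₂(1/16) + (1/2)·log₂(1/2)]
  = 0.4528 + 0.5000 + 0.2500 + 0.5000
  = 1.7028 bits

I(S;T) = H(S) + H(T) - H(S,T)
  = 0.9887 + 0.8113 - 1.7028
  = 0.0972 bits

min(H(S), H(T)) = min(0.9887, 0.8113) = 0.8113 bits
Since 0.0972 ≤ 0.8113, the bound is satisfied ✓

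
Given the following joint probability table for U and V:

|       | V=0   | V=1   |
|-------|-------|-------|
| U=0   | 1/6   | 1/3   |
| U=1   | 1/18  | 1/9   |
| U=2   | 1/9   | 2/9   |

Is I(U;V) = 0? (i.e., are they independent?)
Marginal P(U) (row sums):
  P(U=0) = 1/6 + 1/3 = 1/2
  P(U=1) = 1/18 + 1/9 = 1/6
  P(U=2) = 1/9 + 2/9 = 1/3
Marginal P(V) (column sums):
  P(V=0) = 1/6 + 1/18 + 1/9 = 1/3
  P(V=1) = 1/3 + 1/9 + 2/9 = 2/3

U and V are independent iff P(U=i,V=j) = P(U=i)·P(V=j) for every cell.
  P(U=0)·P(V=0) = 1/2 × 1/3 = 1/6 = P(U=0,V=0) ✓
  P(U=0)·P(V=1) = 1/2 × 2/3 = 1/3 = P(U=0,V=1) ✓
  P(U=1)·P(V=0) = 1/6 × 1/3 = 1/18 = P(U=1,V=0) ✓
  P(U=1)·P(V=1) = 1/6 × 2/3 = 1/9 = P(U=1,V=1) ✓
  P(U=2)·P(V=0) = 1/3 × 1/3 = 1/9 = P(U=2,V=0) ✓
  P(U=2)·P(V=1) = 1/3 × 2/3 = 2/9 = P(U=2,V=1) ✓

Yes, U and V are independent: every cell factors, so I(U;V) = 0 bits.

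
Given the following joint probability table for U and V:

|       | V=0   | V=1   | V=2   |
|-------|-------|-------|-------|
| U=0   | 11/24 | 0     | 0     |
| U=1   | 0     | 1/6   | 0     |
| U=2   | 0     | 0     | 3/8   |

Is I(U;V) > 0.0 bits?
Marginal P(U) (row sums):
  P(U=0) = 11/24 + 0 + 0 = 11/24
  P(U=1) = 0 + 1/6 + 0 = 1/6
  P(U=2) = 0 + 0 + 3/8 = 3/8
Marginal P(V) (column sums):
  P(V=0) = 11/24 + 0 + 0 = 11/24
  P(V=1) = 0 + 1/6 + 0 = 1/6
  P(V=2) = 0 + 0 + 3/8 = 3/8

H(U) = -[(11/24)·log₂(11/24) + (1/6)·log₂(1/6) + (3/8)·log₂(3/8)]
  = 0.5159 + 0.4308 + 0.5306
  = 1.4773 bits
H(V) = -[(11/24)·log₂(11/24) + (1/6)·log₂(1/6) + (3/8)·log₂(3/8)]
  = 0.5159 + 0.4308 + 0.5306
  = 1.4773 bits
H(U,V) = -[(11/24)·log₂(11/24) + (1/6)·log₂(1/6) + (3/8)·log₂(3/8)]
  = 0.5159 + 0.4308 + 0.5306
  = 1.4773 bits

I(U;V) = H(U) + H(V) - H(U,V)
  = 1.4773 + 1.4773 - 1.4773
  = 1.4773 bits

Yes. I(U;V) = 1.4773 bits, which is > 0.0 bits.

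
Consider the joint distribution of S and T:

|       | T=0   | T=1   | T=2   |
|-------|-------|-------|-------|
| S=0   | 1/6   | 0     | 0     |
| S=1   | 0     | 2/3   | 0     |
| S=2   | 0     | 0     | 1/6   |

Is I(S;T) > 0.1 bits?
Marginal P(S) (row sums):
  P(S=0) = 1/6 + 0 + 0 = 1/6
  P(S=1) = 0 + 2/3 + 0 = 2/3
  P(S=2) = 0 + 0 + 1/6 = 1/6
Marginal P(T) (column sums):
  P(T=0) = 1/6 + 0 + 0 = 1/6
  P(T=1) = 0 + 2/3 + 0 = 2/3
  P(T=2) = 0 + 0 + 1/6 = 1/6

H(S) = -[(1/6)·log₂(1/6) + (2/3)·log₂(2/3) + (1/6)·log₂(1/6)]
  = 0.4308 + 0.3900 + 0.4308
  = 1.2516 bits
H(T) = -[(1/6)·log₂(1/6) + (2/3)·log₂(2/3) + (1/6)·log₂(1/6)]
  = 0.4308 + 0.3900 + 0.4308
  = 1.2516 bits
H(S,T) = -[(1/6)·log₂(1/6) + (2/3)·log₂(2/3) + (1/6)·log₂(1/6)]
  = 0.4308 + 0.3900 + 0.4308
  = 1.2516 bits

I(S;T) = H(S) + H(T) - H(S,T)
  = 1.2516 + 1.2516 - 1.2516
  = 1.2516 bits

Yes. I(S;T) = 1.2516 bits, which is > 0.1 bits.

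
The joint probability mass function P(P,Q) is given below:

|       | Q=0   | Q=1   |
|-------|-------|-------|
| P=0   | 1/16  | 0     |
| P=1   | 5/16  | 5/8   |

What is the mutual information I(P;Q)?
Marginal P(P) (row sums):
  P(P=0) = 1/16 + 0 = 1/16
  P(P=1) = 5/16 + 5/8 = 15/16
Marginal P(Q) (column sums):
  P(Q=0) = 1/16 + 5/16 = 3/8
  P(Q=1) = 0 + 5/8 = 5/8

H(P) = -[(1/16)·log₂(1/16) + (15/16)·log₂(15/16)]
  = 0.2500 + 0.0873
  = 0.3373 bits
H(Q) = -[(3/8)·log₂(3/8) + (5/8)·log₂(5/8)]
  = 0.5306 + 0.4238
  = 0.9544 bits
H(P,Q) = -[(1/16)·log₂(1/16) + (5/16)·log₂(5/16) + (5/8)·log₂(5/8)]
  = 0.2500 + 0.5244 + 0.4238
  = 1.1982 bits

I(P;Q) = H(P) + H(Q) - H(P,Q)
  = 0.3373 + 0.9544 - 1.1982
  = 0.0935 bits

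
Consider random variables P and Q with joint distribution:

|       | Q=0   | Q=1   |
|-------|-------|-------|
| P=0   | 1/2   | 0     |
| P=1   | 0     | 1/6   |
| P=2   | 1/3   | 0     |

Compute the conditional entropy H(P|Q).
Marginal P(Q) (column sums):
  P(Q=0) = 1/2 + 0 + 1/3 = 5/6
  P(Q=1) = 0 + 1/6 + 0 = 1/6

H(P|Q) = -Σ P(P,Q)·log₂ P(P|Q), where P(P|Q) = P(P,Q) / P(Q)
  (cells with P(P,Q) = 0 contribute 0)
  (P=0,Q=0): P(P|Q) = (1/2)/(5/6) = 3/5;  -(1/2)·log₂(3/5) = 0.3685
  (P=1,Q=1): P(P|Q) = (1/6)/(1/6) = 1;  -(1/6)·log₂(1) = 0.0000
  (P=2,Q=0): P(P|Q) = (1/3)/(5/6) = 2/5;  -(1/3)·log₂(2/5) = 0.4406
H(P|Q) = 0.3685 + 0.0000 + 0.4406
  = 0.8091 bits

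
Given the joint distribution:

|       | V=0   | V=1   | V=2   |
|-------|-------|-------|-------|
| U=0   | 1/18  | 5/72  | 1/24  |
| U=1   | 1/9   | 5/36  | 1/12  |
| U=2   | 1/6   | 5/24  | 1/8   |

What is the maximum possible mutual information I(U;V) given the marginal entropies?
The upper bound on mutual information is I(U;V) ≤ min(H(U), H(V)).

Marginal P(U) (row sums):
  P(U=0) = 1/18 + 5/72 + 1/24 = 1/6
  P(U=1) = 1/9 + 5/36 + 1/12 = 1/3
  P(U=2) = 1/6 + 5/24 + 1/8 = 1/2
Marginal P(V) (column sums):
  P(V=0) = 1/18 + 1/9 + 1/6 = 1/3
  P(V=1) = 5/72 + 5/36 + 5/24 = 5/12
  P(V=2) = 1/24 + 1/12 + 1/8 = 1/4

H(U) = -[(1/6)·log₂(1/6) + (1/3)·log₂(1/3) + (1/2)·log₂(1/2)]
  = 0.4308 + 0.5283 + 0.5000
  = 1.4591 bits
H(V) = -[(1/3)·log₂(1/3) + (5/12)·log₂(5/12) + (1/4)·log₂(1/4)]
  = 0.5283 + 0.5263 + 0.5000
  = 1.5546 bits

Maximum possible I(U;V) = min(1.4591, 1.5546) = 1.4591 bits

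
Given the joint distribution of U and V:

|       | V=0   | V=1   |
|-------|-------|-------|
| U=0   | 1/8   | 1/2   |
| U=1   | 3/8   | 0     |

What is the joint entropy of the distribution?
H(U,V) = -Σ P(U,V) log₂ P(U,V), summed over the non-zero cells:
H(U,V) = -[(1/8)·log₂(1/8) + (1/2)·log₂(1/2) + (3/8)·log₂(3/8)]
  = 0.3750 + 0.5000 + 0.5306
  = 1.4056 bits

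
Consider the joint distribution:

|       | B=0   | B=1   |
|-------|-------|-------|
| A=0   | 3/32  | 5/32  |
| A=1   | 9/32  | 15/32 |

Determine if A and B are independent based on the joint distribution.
Marginal P(A) (row sums):
  P(A=0) = 3/32 + 5/32 = 1/4
  P(A=1) = 9/32 + 15/32 = 3/4
Marginal P(B) (column sums):
  P(B=0) = 3/32 + 9/32 = 3/8
  P(B=1) = 5/32 + 15/32 = 5/8

A and B are independent iff P(A=i,B=j) = P(A=i)·P(B=j) for every cell.
  P(A=0)·P(B=0) = 1/4 × 3/8 = 3/32 = P(A=0,B=0) ✓
  P(A=0)·P(B=1) = 1/4 × 5/8 = 5/32 = P(A=0,B=1) ✓
  P(A=1)·P(B=0) = 3/4 × 3/8 = 9/32 = P(A=1,B=0) ✓
  P(A=1)·P(B=1) = 3/4 × 5/8 = 15/32 = P(A=1,B=1) ✓

Yes, A and B are independent: every cell factors, so I(A;B) = 0 bits.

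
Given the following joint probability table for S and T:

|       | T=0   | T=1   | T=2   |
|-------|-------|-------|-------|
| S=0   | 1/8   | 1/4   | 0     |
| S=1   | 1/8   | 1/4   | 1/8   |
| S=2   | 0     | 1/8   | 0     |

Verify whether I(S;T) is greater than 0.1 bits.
Marginal P(S) (row sums):
  P(S=0) = 1/8 + 1/4 + 0 = 3/8
  P(S=1) = 1/8 + 1/4 + 1/8 = 1/2
  P(S=2) = 0 + 1/8 + 0 = 1/8
Marginal P(T) (column sums):
  P(T=0) = 1/8 + 1/8 + 0 = 1/4
  P(T=1) = 1/4 + 1/4 + 1/8 = 5/8
  P(T=2) = 0 + 1/8 + 0 = 1/8

H(S) = -[(3/8)·log₂(3/8) + (1/2)·log₂(1/2) + (1/8)·log₂(1/8)]
  = 0.5306 + 0.5000 + 0.3750
  = 1.4056 bits
H(T) = -[(1/4)·log₂(1/4) + (5/8)·log₂(5/8) + (1/8)·log₂(1/8)]
  = 0.5000 + 0.4238 + 0.3750
  = 1.2988 bits
H(S,T) = -[(1/8)·log₂(1/8) + (1/4)·log₂(1/4) + (1/8)·log₂(1/8) + (1/4)·log₂(1/4) + (1/8)·log₂(1/8) + (1/8)·log₂(1/8)]
  = 0.3750 + 0.5000 + 0.3750 + 0.5000 + 0.3750 + 0.3750
  = 2.5000 bits

I(S;T) = H(S) + H(T) - H(S,T)
  = 1.4056 + 1.2988 - 2.5000
  = 0.2044 bits

Yes. I(S;T) = 0.2044 bits, which is > 0.1 bits.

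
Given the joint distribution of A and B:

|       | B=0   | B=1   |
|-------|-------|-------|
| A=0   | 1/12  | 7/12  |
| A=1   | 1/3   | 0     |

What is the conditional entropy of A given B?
Marginal P(B) (column sums):
  P(B=0) = 1/12 + 1/3 = 5/12
  P(B=1) = 7/12 + 0 = 7/12

H(A|B) = -Σ P(A,B)·log₂ P(A|B), where P(A|B) = P(A,B) / P(B)
  (cells with P(A,B) = 0 contribute 0)
  (A=0,B=0): P(A|B) = (1/12)/(5/12) = 1/5;  -(1/12)·log₂(1/5) = 0.1935
  (A=0,B=1): P(A|B) = (7/12)/(7/12) = 1;  -(7/12)·log₂(1) = 0.0000
  (A=1,B=0): P(A|B) = (1/3)/(5/12) = 4/5;  -(1/3)·log₂(4/5) = 0.1073
H(A|B) = 0.1935 + 0.0000 + 0.1073
  = 0.3008 bits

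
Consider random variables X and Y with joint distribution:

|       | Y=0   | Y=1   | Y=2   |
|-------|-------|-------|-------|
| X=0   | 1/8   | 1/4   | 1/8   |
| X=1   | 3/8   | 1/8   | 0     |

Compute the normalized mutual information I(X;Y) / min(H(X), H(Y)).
Marginal P(X) (row sums):
  P(X=0) = 1/8 + 1/4 + 1/8 = 1/2
  P(X=1) = 3/8 + 1/8 + 0 = 1/2
Marginal P(Y) (column sums):
  P(Y=0) = 1/8 + 3/8 = 1/2
  P(Y=1) = 1/4 + 1/8 = 3/8
  P(Y=2) = 1/8 + 0 = 1/8

H(X) = -[(1/2)·log₂(1/2) + (1/2)·log₂(1/2)]
  = 0.5000 + 0.5000
  = 1.0000 bits
H(Y) = -[(1/2)·log₂(1/2) + (3/8)·log₂(3/8) + (1/8)·log₂(1/8)]
  = 0.5000 + 0.5306 + 0.3750
  = 1.4056 bits
H(X,Y) = -[(1/8)·log₂(1/8) + (1/4)·log₂(1/4) + (1/8)·log₂(1/8) + (3/8)·log₂(3/8) + (1/8)·log₂(1/8)]
  = 0.3750 + 0.5000 + 0.3750 + 0.5306 + 0.3750
  = 2.1556 bits

I(X;Y) = H(X) + H(Y) - H(X,Y)
  = 1.0000 + 1.4056 - 2.1556
  = 0.2500 bits

min(H(X), H(Y)) = min(1.0000, 1.4056) = 1.0000 bits
Normalized MI = 0.2500 / 1.0000 = 0.2500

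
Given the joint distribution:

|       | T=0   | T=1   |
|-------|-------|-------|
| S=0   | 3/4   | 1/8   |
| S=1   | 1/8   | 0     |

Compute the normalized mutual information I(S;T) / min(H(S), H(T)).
Marginal P(S) (row sums):
  P(S=0) = 3/4 + 1/8 = 7/8
  P(S=1) = 1/8 + 0 = 1/8
Marginal P(T) (column sums):
  P(T=0) = 3/4 + 1/8 = 7/8
  P(T=1) = 1/8 + 0 = 1/8

H(S) = -[(7/8)·log₂(7/8) + (1/8)·log₂(1/8)]
  = 0.1686 + 0.3750
  = 0.5436 bits
H(T) = -[(7/8)·log₂(7/8) + (1/8)·log₂(1/8)]
  = 0.1686 + 0.3750
  = 0.5436 bits
H(S,T) = -[(3/4)·log₂(3/4) + (1/8)·log₂(1/8) + (1/8)·log₂(1/8)]
  = 0.3113 + 0.3750 + 0.3750
  = 1.0613 bits

I(S;T) = H(S) + H(T) - H(S,T)
  = 0.5436 + 0.5436 - 1.0613
  = 0.0259 bits

min(H(S), H(T)) = min(0.5436, 0.5436) = 0.5436 bits
Normalized MI = 0.0259 / 0.5436 = 0.0476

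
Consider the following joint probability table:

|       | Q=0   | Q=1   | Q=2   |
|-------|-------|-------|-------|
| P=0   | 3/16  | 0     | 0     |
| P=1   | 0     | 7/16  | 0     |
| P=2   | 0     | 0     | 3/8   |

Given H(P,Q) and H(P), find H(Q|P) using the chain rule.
From the chain rule: H(P,Q) = H(P) + H(Q|P)
Therefore: H(Q|P) = H(P,Q) - H(P)

H(P,Q) = -[(3/16)·log₂(3/16) + (7/16)·log₂(7/16) + (3/8)·log₂(3/8)]
  = 0.4528 + 0.5218 + 0.5306
  = 1.5052 bits
Marginal P(P) (row sums):
  P(P=0) = 3/16 + 0 + 0 = 3/16
  P(P=1) = 0 + 7/16 + 0 = 7/16
  P(P=2) = 0 + 0 + 3/8 = 3/8
H(P) = -[(3/16)·log₂(3/16) + (7/16)·log₂(7/16) + (3/8)·log₂(3/8)]
  = 0.4528 + 0.5218 + 0.5306
  = 1.5052 bits

H(Q|P) = 1.5052 - 1.5052 = 0.0000 bits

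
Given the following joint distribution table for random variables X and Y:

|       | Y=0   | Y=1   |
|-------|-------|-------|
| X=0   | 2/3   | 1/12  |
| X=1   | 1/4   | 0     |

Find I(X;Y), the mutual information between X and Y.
Marginal P(X) (row sums):
  P(X=0) = 2/3 + 1/12 = 3/4
  P(X=1) = 1/4 + 0 = 1/4
Marginal P(Y) (column sums):
  P(Y=0) = 2/3 + 1/4 = 11/12
  P(Y=1) = 1/12 + 0 = 1/12

H(X) = -[(3/4)·log₂(3/4) + (1/4)·log₂(1/4)]
  = 0.3113 + 0.5000
  = 0.8113 bits
H(Y) = -[(11/12)·log₂(11/12) + (1/12)·log₂(1/12)]
  = 0.1151 + 0.2987
  = 0.4138 bits
H(X,Y) = -[(2/3)·log₂(2/3) + (1/12)·log₂(1/12) + (1/4)·log₂(1/4)]
  = 0.3900 + 0.2987 + 0.5000
  = 1.1887 bits

I(X;Y) = H(X) + H(Y) - H(X,Y)
  = 0.8113 + 0.4138 - 1.1887
  = 0.0364 bits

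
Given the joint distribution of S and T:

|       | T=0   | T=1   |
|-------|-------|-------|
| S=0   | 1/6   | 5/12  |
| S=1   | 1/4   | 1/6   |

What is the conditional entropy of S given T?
Marginal P(T) (column sums):
  P(T=0) = 1/6 + 1/4 = 5/12
  P(T=1) = 5/12 + 1/6 = 7/12

H(S|T) = -Σ P(S,T)·log₂ P(S|T), where P(S|T) = P(S,T) / P(T)
  (S=0,T=0): P(S|T) = (1/6)/(5/12) = 2/5;  -(1/6)·log₂(2/5) = 0.2203
  (S=0,T=1): P(S|T) = (5/12)/(7/12) = 5/7;  -(5/12)·log₂(5/7) = 0.2023
  (S=1,T=0): P(S|T) = (1/4)/(5/12) = 3/5;  -(1/4)·log₂(3/5) = 0.1842
  (S=1,T=1): P(S|T) = (1/6)/(7/12) = 2/7;  -(1/6)·log₂(2/7) = 0.3012
H(S|T) = 0.2203 + 0.2023 + 0.1842 + 0.3012
  = 0.9080 bits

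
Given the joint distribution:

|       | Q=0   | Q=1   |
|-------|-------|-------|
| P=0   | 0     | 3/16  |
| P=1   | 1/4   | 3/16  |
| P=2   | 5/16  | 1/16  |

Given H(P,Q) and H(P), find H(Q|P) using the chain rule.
From the chain rule: H(P,Q) = H(P) + H(Q|P)
Therefore: H(Q|P) = H(P,Q) - H(P)

H(P,Q) = -[(3/16)·log₂(3/16) + (1/4)·log₂(1/4) + (3/16)·log₂(3/16) + (5/16)·log₂(5/16) + (1/16)·log₂(1/16)]
  = 0.4528 + 0.5000 + 0.4528 + 0.5244 + 0.2500
  = 2.1800 bits
Marginal P(P) (row sums):
  P(P=0) = 0 + 3/16 = 3/16
  P(P=1) = 1/4 + 3/16 = 7/16
  P(P=2) = 5/16 + 1/16 = 3/8
H(P) = -[(3/16)·log₂(3/16) + (7/16)·log₂(7/16) + (3/8)·log₂(3/8)]
  = 0.4528 + 0.5218 + 0.5306
  = 1.5052 bits

H(Q|P) = 2.1800 - 1.5052 = 0.6748 bits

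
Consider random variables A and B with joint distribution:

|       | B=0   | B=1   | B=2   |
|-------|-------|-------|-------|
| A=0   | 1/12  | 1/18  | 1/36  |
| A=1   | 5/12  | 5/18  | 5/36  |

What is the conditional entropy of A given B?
Marginal P(B) (column sums):
  P(B=0) = 1/12 + 5/12 = 1/2
  P(B=1) = 1/18 + 5/18 = 1/3
  P(B=2) = 1/36 + 5/36 = 1/6

H(A|B) = -Σ P(A,B)·log₂ P(A|B), where P(A|B) = P(A,B) / P(B)
  (A=0,B=0): P(A|B) = (1/12)/(1/2) = 1/6;  -(1/12)·log₂(1/6) = 0.2154
  (A=0,B=1): P(A|B) = (1/18)/(1/3) = 1/6;  -(1/18)·log₂(1/6) = 0.1436
  (A=0,B=2): P(A|B) = (1/36)/(1/6) = 1/6;  -(1/36)·log₂(1/6) = 0.0718
  (A=1,B=0): P(A|B) = (5/12)/(1/2) = 5/6;  -(5/12)·log₂(5/6) = 0.1096
  (A=1,B=1): P(A|B) = (5/18)/(1/3) = 5/6;  -(5/18)·log₂(5/6) = 0.0731
  (A=1,B=2): P(A|B) = (5/36)/(1/6) = 5/6;  -(5/36)·log₂(5/6) = 0.0365
H(A|B) = 0.2154 + 0.1436 + 0.0718 + 0.1096 + 0.0731 + 0.0365
  = 0.6500 bits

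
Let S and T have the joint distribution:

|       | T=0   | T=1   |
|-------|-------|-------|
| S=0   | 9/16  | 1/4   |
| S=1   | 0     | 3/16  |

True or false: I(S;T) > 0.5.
Marginal P(S) (row sums):
  P(S=0) = 9/16 + 1/4 = 13/16
  P(S=1) = 0 + 3/16 = 3/16
Marginal P(T) (column sums):
  P(T=0) = 9/16 + 0 = 9/16
  P(T=1) = 1/4 + 3/16 = 7/16

H(S) = -[(13/16)·log₂(13/16) + (3/16)·log₂(3/16)]
  = 0.2434 + 0.4528
  = 0.6962 bits
H(T) = -[(9/16)·log₂(9/16) + (7/16)·log₂(7/16)]
  = 0.4669 + 0.5218
  = 0.9887 bits
H(S,T) = -[(9/16)·log₂(9/16) + (1/4)·log₂(1/4) + (3/16)·log₂(3/16)]
  = 0.4669 + 0.5000 + 0.4528
  = 1.4197 bits

I(S;T) = H(S) + H(T) - H(S,T)
  = 0.6962 + 0.9887 - 1.4197
  = 0.2652 bits

False. I(S;T) = 0.2652 bits, which is ≤ 0.5 bits.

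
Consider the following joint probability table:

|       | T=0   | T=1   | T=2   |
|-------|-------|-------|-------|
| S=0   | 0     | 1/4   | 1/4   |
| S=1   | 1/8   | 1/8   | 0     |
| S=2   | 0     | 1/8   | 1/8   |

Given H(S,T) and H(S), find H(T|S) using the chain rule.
From the chain rule: H(S,T) = H(S) + H(T|S)
Therefore: H(T|S) = H(S,T) - H(S)

H(S,T) = -[(1/4)·log₂(1/4) + (1/4)·log₂(1/4) + (1/8)·log₂(1/8) + (1/8)·log₂(1/8) + (1/8)·log₂(1/8) + (1/8)·log₂(1/8)]
  = 0.5000 + 0.5000 + 0.3750 + 0.3750 + 0.3750 + 0.3750
  = 2.5000 bits
Marginal P(S) (row sums):
  P(S=0) = 0 + 1/4 + 1/4 = 1/2
  P(S=1) = 1/8 + 1/8 + 0 = 1/4
  P(S=2) = 0 + 1/8 + 1/8 = 1/4
H(S) = -[(1/2)·log₂(1/2) + (1/4)·log₂(1/4) + (1/4)·log₂(1/4)]
  = 0.5000 + 0.5000 + 0.5000
  = 1.5000 bits

H(T|S) = 2.5000 - 1.5000 = 1.0000 bits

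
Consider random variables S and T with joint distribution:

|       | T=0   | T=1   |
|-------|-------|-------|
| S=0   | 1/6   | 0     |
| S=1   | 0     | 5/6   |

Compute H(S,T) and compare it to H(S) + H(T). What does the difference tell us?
Marginal P(S) (row sums):
  P(S=0) = 1/6 + 0 = 1/6
  P(S=1) = 0 + 5/6 = 5/6
Marginal P(T) (column sums):
  P(T=0) = 1/6 + 0 = 1/6
  P(T=1) = 0 + 5/6 = 5/6

H(S,T) = -[(1/6)·log₂(1/6) + (5/6)·log₂(5/6)]
  = 0.4308 + 0.2192
  = 0.6500 bits
H(S) = -[(1/6)·log₂(1/6) + (5/6)·log₂(5/6)]
  = 0.4308 + 0.2192
  = 0.6500 bits
H(T) = -[(1/6)·log₂(1/6) + (5/6)·log₂(5/6)]
  = 0.4308 + 0.2192
  = 0.6500 bits

H(S) + H(T) = 0.6500 + 0.6500 = 1.3000 bits
Difference: H(S) + H(T) - H(S,T) = 1.3000 - 0.6500 = 0.6500 bits = I(S;T)

The difference is the mutual information; it is positive here, so S and T are dependent (knowing one reduces uncertainty about the other by 0.6500 bits).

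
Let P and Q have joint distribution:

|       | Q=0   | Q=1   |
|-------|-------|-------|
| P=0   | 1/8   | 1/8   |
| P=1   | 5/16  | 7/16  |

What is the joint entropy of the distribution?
H(P,Q) = -Σ P(P,Q) log₂ P(P,Q), summed over the non-zero cells:
H(P,Q) = -[(1/8)·log₂(1/8) + (1/8)·log₂(1/8) + (5/16)·log₂(5/16) + (7/16)·log₂(7/16)]
  = 0.3750 + 0.3750 + 0.5244 + 0.5218
  = 1.7962 bits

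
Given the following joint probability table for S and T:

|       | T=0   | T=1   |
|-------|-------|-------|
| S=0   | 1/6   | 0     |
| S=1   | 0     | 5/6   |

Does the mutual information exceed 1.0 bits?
Marginal P(S) (row sums):
  P(S=0) = 1/6 + 0 = 1/6
  P(S=1) = 0 + 5/6 = 5/6
Marginal P(T) (column sums):
  P(T=0) = 1/6 + 0 = 1/6
  P(T=1) = 0 + 5/6 = 5/6

H(S) = -[(1/6)·log₂(1/6) + (5/6)·log₂(5/6)]
  = 0.4308 + 0.2192
  = 0.6500 bits
H(T) = -[(1/6)·log₂(1/6) + (5/6)·log₂(5/6)]
  = 0.4308 + 0.2192
  = 0.6500 bits
H(S,T) = -[(1/6)·log₂(1/6) + (5/6)·log₂(5/6)]
  = 0.4308 + 0.2192
  = 0.6500 bits

I(S;T) = H(S) + H(T) - H(S,T)
  = 0.6500 + 0.6500 - 0.6500
  = 0.6500 bits

No. I(S;T) = 0.6500 bits, which is ≤ 1.0 bits.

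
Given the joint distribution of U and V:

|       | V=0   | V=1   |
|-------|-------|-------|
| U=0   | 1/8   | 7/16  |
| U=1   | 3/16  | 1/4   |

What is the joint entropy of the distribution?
H(U,V) = -Σ P(U,V) log₂ P(U,V), summed over the non-zero cells:
H(U,V) = -[(1/8)·log₂(1/8) + (7/16)·log₂(7/16) + (3/16)·log₂(3/16) + (1/4)·log₂(1/4)]
  = 0.3750 + 0.5218 + 0.4528 + 0.5000
  = 1.8496 bits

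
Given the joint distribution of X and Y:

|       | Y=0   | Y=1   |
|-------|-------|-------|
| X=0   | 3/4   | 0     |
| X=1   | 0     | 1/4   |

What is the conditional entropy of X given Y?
Marginal P(Y) (column sums):
  P(Y=0) = 3/4 + 0 = 3/4
  P(Y=1) = 0 + 1/4 = 1/4

H(X|Y) = -Σ P(X,Y)·log₂ P(X|Y), where P(X|Y) = P(X,Y) / P(Y)
  (cells with P(X,Y) = 0 contribute 0)
  (X=0,Y=0): P(X|Y) = (3/4)/(3/4) = 1;  -(3/4)·log₂(1) = 0.0000
  (X=1,Y=1): P(X|Y) = (1/4)/(1/4) = 1;  -(1/4)·log₂(1) = 0.0000
H(X|Y) = 0.0000 + 0.0000
  = 0.0000 bits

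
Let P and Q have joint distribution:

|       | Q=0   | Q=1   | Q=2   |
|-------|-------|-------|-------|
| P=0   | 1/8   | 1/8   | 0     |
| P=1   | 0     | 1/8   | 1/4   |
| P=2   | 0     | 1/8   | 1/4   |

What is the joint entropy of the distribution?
H(P,Q) = -Σ P(P,Q) log₂ P(P,Q), summed over the non-zero cells:
H(P,Q) = -[(1/8)·log₂(1/8) + (1/8)·log₂(1/8) + (1/8)·log₂(1/8) + (1/4)·log₂(1/4) + (1/8)·log₂(1/8) + (1/4)·log₂(1/4)]
  = 0.3750 + 0.3750 + 0.3750 + 0.5000 + 0.3750 + 0.5000
  = 2.5000 bits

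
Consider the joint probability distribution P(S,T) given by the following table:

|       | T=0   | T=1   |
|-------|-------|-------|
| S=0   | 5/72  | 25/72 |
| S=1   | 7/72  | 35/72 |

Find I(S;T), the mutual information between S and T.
Marginal P(S) (row sums):
  P(S=0) = 5/72 + 25/72 = 5/12
  P(S=1) = 7/72 + 35/72 = 7/12
Marginal P(T) (column sums):
  P(T=0) = 5/72 + 7/72 = 1/6
  P(T=1) = 25/72 + 35/72 = 5/6

H(S) = -[(5/12)·log₂(5/12) + (7/12)·log₂(7/12)]
  = 0.5263 + 0.4536
  = 0.9799 bits
H(T) = -[(1/6)·log₂(1/6) + (5/6)·log₂(5/6)]
  = 0.4308 + 0.2192
  = 0.6500 bits
H(S,T) = -[(5/72)·log₂(5/72) + (25/72)·log₂(25/72) + (7/72)·log₂(7/72) + (35/72)·log₂(35/72)]
  = 0.2672 + 0.5299 + 0.3269 + 0.5059
  = 1.6299 bits

I(S;T) = H(S) + H(T) - H(S,T)
  = 0.9799 + 0.6500 - 1.6299
  = 0.0000 bits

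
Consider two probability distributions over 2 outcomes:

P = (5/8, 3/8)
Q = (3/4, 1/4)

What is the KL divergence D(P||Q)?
D(P||Q) = Σ P(i) log₂(P(i)/Q(i))
  i=0: (5/8) × log₂((5/8)/(3/4)) = (5/8) × log₂(5/6) = -0.1644
  i=1: (3/8) × log₂((3/8)/(1/4)) = (3/8) × log₂(3/2) = 0.2194
D(P||Q) = -0.1644 + 0.2194
  = 0.0550 bits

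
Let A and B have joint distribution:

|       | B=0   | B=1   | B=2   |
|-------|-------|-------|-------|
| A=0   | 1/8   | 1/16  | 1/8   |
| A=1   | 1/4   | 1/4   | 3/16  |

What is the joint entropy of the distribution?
H(A,B) = -Σ P(A,B) log₂ P(A,B), summed over the non-zero cells:
H(A,B) = -[(1/8)·log₂(1/8) + (1/16)·log₂(1/16) + (1/8)·log₂(1/8) + (1/4)·log₂(1/4) + (1/4)·log₂(1/4) + (3/16)·log₂(3/16)]
  = 0.3750 + 0.2500 + 0.3750 + 0.5000 + 0.5000 + 0.4528
  = 2.4528 bits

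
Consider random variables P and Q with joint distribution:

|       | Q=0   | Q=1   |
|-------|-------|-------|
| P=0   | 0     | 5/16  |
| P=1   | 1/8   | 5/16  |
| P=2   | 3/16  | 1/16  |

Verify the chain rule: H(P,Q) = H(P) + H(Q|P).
Left side:
H(P,Q) = -[(5/16)·log₂(5/16) + (1/8)·log₂(1/8) + (5/16)·log₂(5/16) + (3/16)·log₂(3/16) + (1/16)·log₂(1/16)]
  = 0.5244 + 0.3750 + 0.5244 + 0.4528 + 0.2500
  = 2.1266 bits

Right side:
Marginal P(P) (row sums):
  P(P=0) = 0 + 5/16 = 5/16
  P(P=1) = 1/8 + 5/16 = 7/16
  P(P=2) = 3/16 + 1/16 = 1/4
H(P) = -[(5/16)·log₂(5/16) + (7/16)·log₂(7/16) + (1/4)·log₂(1/4)]
  = 0.5244 + 0.5218 + 0.5000
  = 1.5462 bits
H(Q|P) = -Σ P(P,Q)·log₂ P(Q|P), where P(Q|P) = P(P,Q) / P(P)
  (cells with P(P,Q) = 0 contribute 0)
  (P=0,Q=1): P(Q|P) = (5/16)/(5/16) = 1;  -(5/16)·log₂(1) = 0.0000
  (P=1,Q=0): P(Q|P) = (1/8)/(7/16) = 2/7;  -(1/8)·log₂(2/7) = 0.2259
  (P=1,Q=1): P(Q|P) = (5/16)/(7/16) = 5/7;  -(5/16)·log₂(5/7) = 0.1517
  (P=2,Q=0): P(Q|P) = (3/16)/(1/4) = 3/4;  -(3/16)·log₂(3/4) = 0.0778
  (P=2,Q=1): P(Q|P) = (1/16)/(1/4) = 1/4;  -(1/16)·log₂(1/4) = 0.1250
H(Q|P) = 0.0000 + 0.2259 + 0.1517 + 0.0778 + 0.1250
  = 0.5804 bits
H(P) + H(Q|P) = 1.5462 + 0.5804 = 2.1266 bits

Both sides equal 2.1266 bits, so the chain rule holds ✓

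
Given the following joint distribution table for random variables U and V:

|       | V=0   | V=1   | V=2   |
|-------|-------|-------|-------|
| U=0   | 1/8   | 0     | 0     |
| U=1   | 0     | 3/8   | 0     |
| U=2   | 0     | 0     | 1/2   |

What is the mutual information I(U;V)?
Marginal P(U) (row sums):
  P(U=0) = 1/8 + 0 + 0 = 1/8
  P(U=1) = 0 + 3/8 + 0 = 3/8
  P(U=2) = 0 + 0 + 1/2 = 1/2
Marginal P(V) (column sums):
  P(V=0) = 1/8 + 0 + 0 = 1/8
  P(V=1) = 0 + 3/8 + 0 = 3/8
  P(V=2) = 0 + 0 + 1/2 = 1/2

H(U) = -[(1/8)·log₂(1/8) + (3/8)·log₂(3/8) + (1/2)·log₂(1/2)]
  = 0.3750 + 0.5306 + 0.5000
  = 1.4056 bits
H(V) = -[(1/8)·log₂(1/8) + (3/8)·log₂(3/8) + (1/2)·log₂(1/2)]
  = 0.3750 + 0.5306 + 0.5000
  = 1.4056 bits
H(U,V) = -[(1/8)·log₂(1/8) + (3/8)·log₂(3/8) + (1/2)·log₂(1/2)]
  = 0.3750 + 0.5306 + 0.5000
  = 1.4056 bits

I(U;V) = H(U) + H(V) - H(U,V)
  = 1.4056 + 1.4056 - 1.4056
  = 1.4056 bits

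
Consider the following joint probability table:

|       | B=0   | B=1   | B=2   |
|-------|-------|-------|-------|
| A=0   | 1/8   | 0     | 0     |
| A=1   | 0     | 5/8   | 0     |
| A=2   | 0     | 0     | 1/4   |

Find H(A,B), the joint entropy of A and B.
H(A,B) = -Σ P(A,B) log₂ P(A,B), summed over the non-zero cells:
H(A,B) = -[(1/8)·log₂(1/8) + (5/8)·log₂(5/8) + (1/4)·log₂(1/4)]
  = 0.3750 + 0.4238 + 0.5000
  = 1.2988 bits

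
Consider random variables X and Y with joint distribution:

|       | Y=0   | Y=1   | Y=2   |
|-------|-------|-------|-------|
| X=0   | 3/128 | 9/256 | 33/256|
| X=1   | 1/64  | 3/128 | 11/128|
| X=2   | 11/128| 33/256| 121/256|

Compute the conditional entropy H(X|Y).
Marginal P(Y) (column sums):
  P(Y=0) = 3/128 + 1/64 + 11/128 = 1/8
  P(Y=1) = 9/256 + 3/128 + 33/256 = 3/16
  P(Y=2) = 33/256 + 11/128 + 121/256 = 11/16

H(X|Y) = -Σ P(X,Y)·log₂ P(X|Y), where P(X|Y) = P(X,Y) / P(Y)
  (X=0,Y=0): P(X|Y) = (3/128)/(1/8) = 3/16;  -(3/128)·log₂(3/16) = 0.0566
  (X=0,Y=1): P(X|Y) = (9/256)/(3/16) = 3/16;  -(9/256)·log₂(3/16) = 0.0849
  (X=0,Y=2): P(X|Y) = (33/256)/(11/16) = 3/16;  -(33/256)·log₂(3/16) = 0.3113
  (X=1,Y=0): P(X|Y) = (1/64)/(1/8) = 1/8;  -(1/64)·log₂(1/8) = 0.0469
  (X=1,Y=1): P(X|Y) = (3/128)/(3/16) = 1/8;  -(3/128)·log₂(1/8) = 0.0703
  (X=1,Y=2): P(X|Y) = (11/128)/(11/16) = 1/8;  -(11/128)·log₂(1/8) = 0.2578
  (X=2,Y=0): P(X|Y) = (11/128)/(1/8) = 11/16;  -(11/128)·log₂(11/16) = 0.0465
  (X=2,Y=1): P(X|Y) = (33/256)/(3/16) = 11/16;  -(33/256)·log₂(11/16) = 0.0697
  (X=2,Y=2): P(X|Y) = (121/256)/(11/16) = 11/16;  -(121/256)·log₂(11/16) = 0.2555
H(X|Y) = 0.0566 + 0.0849 + 0.3113 + 0.0469 + 0.0703 + 0.2578 + 0.0465 + 0.0697 + 0.2555
  = 1.1995 bits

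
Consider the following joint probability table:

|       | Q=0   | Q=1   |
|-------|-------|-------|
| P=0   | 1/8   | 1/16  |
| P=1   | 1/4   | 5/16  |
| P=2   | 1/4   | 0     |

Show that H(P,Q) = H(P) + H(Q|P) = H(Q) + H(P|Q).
Marginal P(P) (row sums):
  P(P=0) = 1/8 + 1/16 = 3/16
  P(P=1) = 1/4 + 5/16 = 9/16
  P(P=2) = 1/4 + 0 = 1/4
Marginal P(Q) (column sums):
  P(Q=0) = 1/8 + 1/4 + 1/4 = 5/8
  P(Q=1) = 1/16 + 5/16 + 0 = 3/8

Decomposition 1: H(P) + H(Q|P)
H(P) = -[(3/16)·log₂(3/16) + (9/16)·log₂(9/16) + (1/4)·log₂(1/4)]
  = 0.4528 + 0.4669 + 0.5000
  = 1.4197 bits
H(Q|P) = -Σ P(P,Q)·log₂ P(Q|P), where P(Q|P) = P(P,Q) / P(P)
  (cells with P(P,Q) = 0 contribute 0)
  (P=0,Q=0): P(Q|P) = (1/8)/(3/16) = 2/3;  -(1/8)·log₂(2/3) = 0.0731
  (P=0,Q=1): P(Q|P) = (1/16)/(3/16) = 1/3;  -(1/16)·log₂(1/3) = 0.0991
  (P=1,Q=0): P(Q|P) = (1/4)/(9/16) = 4/9;  -(1/4)·log₂(4/9) = 0.2925
  (P=1,Q=1): P(Q|P) = (5/16)/(9/16) = 5/9;  -(5/16)·log₂(5/9) = 0.2650
  (P=2,Q=0): P(Q|P) = (1/4)/(1/4) = 1;  -(1/4)·log₂(1) = 0.0000
H(Q|P) = 0.0731 + 0.0991 + 0.2925 + 0.2650 + 0.0000
  = 0.7297 bits
H(P) + H(Q|P) = 1.4197 + 0.7297 = 2.1494 bits

Decomposition 2: H(Q) + H(P|Q)
H(Q) = -[(5/8)·log₂(5/8) + (3/8)·log₂(3/8)]
  = 0.4238 + 0.5306
  = 0.9544 bits
H(P|Q) = -Σ P(P,Q)·log₂ P(P|Q), where P(P|Q) = P(P,Q) / P(Q)
  (cells with P(P,Q) = 0 contribute 0)
  (P=0,Q=0): P(P|Q) = (1/8)/(5/8) = 1/5;  -(1/8)·log₂(1/5) = 0.2902
  (P=0,Q=1): P(P|Q) = (1/16)/(3/8) = 1/6;  -(1/16)·log₂(1/6) = 0.1616
  (P=1,Q=0): P(P|Q) = (1/4)/(5/8) = 2/5;  -(1/4)·log₂(2/5) = 0.3305
  (P=1,Q=1): P(P|Q) = (5/16)/(3/8) = 5/6;  -(5/16)·log₂(5/6) = 0.0822
  (P=2,Q=0): P(P|Q) = (1/4)/(5/8) = 2/5;  -(1/4)·log₂(2/5) = 0.3305
H(P|Q) = 0.2902 + 0.1616 + 0.3305 + 0.0822 + 0.3305
  = 1.1950 bits
H(Q) + H(P|Q) = 0.9544 + 1.1950 = 2.1494 bits

Direct computation of the joint entropy:
H(P,Q) = -[(1/8)·log₂(1/8) + (1/16)·log₂(1/16) + (1/4)·log₂(1/4) + (5/16)·log₂(5/16) + (1/4)·log₂(1/4)]
  = 0.3750 + 0.2500 + 0.5000 + 0.5244 + 0.5000
  = 2.1494 bits

All three agree: H(P,Q) = 2.1494 bits ✓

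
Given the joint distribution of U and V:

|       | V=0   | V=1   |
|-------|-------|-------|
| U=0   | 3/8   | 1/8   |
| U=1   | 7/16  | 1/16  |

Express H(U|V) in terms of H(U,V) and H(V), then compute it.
H(U|V) = H(U,V) - H(V)

Marginal P(V) (column sums):
  P(V=0) = 3/8 + 7/16 = 13/16
  P(V=1) = 1/8 + 1/16 = 3/16

H(U,V) = -[(3/8)·log₂(3/8) + (1/8)·log₂(1/8) + (7/16)·log₂(7/16) + (1/16)·log₂(1/16)]
  = 0.5306 + 0.3750 + 0.5218 + 0.2500
  = 1.6774 bits
H(V) = -[(13/16)·log₂(13/16) + (3/16)·log₂(3/16)]
  = 0.2434 + 0.4528
  = 0.6962 bits

H(U|V) = 1.6774 - 0.6962 = 0.9812 bits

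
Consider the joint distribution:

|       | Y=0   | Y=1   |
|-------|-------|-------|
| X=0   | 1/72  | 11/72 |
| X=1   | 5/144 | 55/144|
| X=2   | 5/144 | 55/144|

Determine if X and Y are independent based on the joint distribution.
Marginal P(X) (row sums):
  P(X=0) = 1/72 + 11/72 = 1/6
  P(X=1) = 5/144 + 55/144 = 5/12
  P(X=2) = 5/144 + 55/144 = 5/12
Marginal P(Y) (column sums):
  P(Y=0) = 1/72 + 5/144 + 5/144 = 1/12
  P(Y=1) = 11/72 + 55/144 + 55/144 = 11/12

X and Y are independent iff P(X=i,Y=j) = P(X=i)·P(Y=j) for every cell.
  P(X=0)·P(Y=0) = 1/6 × 1/12 = 1/72 = P(X=0,Y=0) ✓
  P(X=0)·P(Y=1) = 1/6 × 11/12 = 11/72 = P(X=0,Y=1) ✓
  P(X=1)·P(Y=0) = 5/12 × 1/12 = 5/144 = P(X=1,Y=0) ✓
  P(X=1)·P(Y=1) = 5/12 × 11/12 = 55/144 = P(X=1,Y=1) ✓
  P(X=2)·P(Y=0) = 5/12 × 1/12 = 5/144 = P(X=2,Y=0) ✓
  P(X=2)·P(Y=1) = 5/12 × 11/12 = 55/144 = P(X=2,Y=1) ✓

Yes, X and Y are independent: every cell factors, so I(X;Y) = 0 bits.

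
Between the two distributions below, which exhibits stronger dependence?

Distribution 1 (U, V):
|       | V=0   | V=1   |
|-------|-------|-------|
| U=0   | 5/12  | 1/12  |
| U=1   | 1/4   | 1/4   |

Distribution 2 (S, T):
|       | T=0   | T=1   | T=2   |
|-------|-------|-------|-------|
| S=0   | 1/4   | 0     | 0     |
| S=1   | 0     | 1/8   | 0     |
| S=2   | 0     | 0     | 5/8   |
Distribution 1 (U, V):
Marginal P(U) (row sums):
  P(U=0) = 5/12 + 1/12 = 1/2
  P(U=1) = 1/4 + 1/4 = 1/2
Marginal P(V) (column sums):
  P(V=0) = 5/12 + 1/4 = 2/3
  P(V=1) = 1/12 + 1/4 = 1/3

H(U) = -[(1/2)·log₂(1/2) + (1/2)·log₂(1/2)]
  = 0.5000 + 0.5000
  = 1.0000 bits
H(V) = -[(2/3)·log₂(2/3) + (1/3)·log₂(1/3)]
  = 0.3900 + 0.5283
  = 0.9183 bits
H(U,V) = -[(5/12)·log₂(5/12) + (1/12)·log₂(1/12) + (1/4)·log₂(1/4) + (1/4)·log₂(1/4)]
  = 0.5263 + 0.2987 + 0.5000 + 0.5000
  = 1.8250 bits

I(U;V) = H(U) + H(V) - H(U,V)
  = 1.0000 + 0.9183 - 1.8250
  = 0.0933 bits

Distribution 2 (S, T):
Marginal P(S) (row sums):
  P(S=0) = 1/4 + 0 + 0 = 1/4
  P(S=1) = 0 + 1/8 + 0 = 1/8
  P(S=2) = 0 + 0 + 5/8 = 5/8
Marginal P(T) (column sums):
  P(T=0) = 1/4 + 0 + 0 = 1/4
  P(T=1) = 0 + 1/8 + 0 = 1/8
  P(T=2) = 0 + 0 + 5/8 = 5/8

H(S) = -[(1/4)·log₂(1/4) + (1/8)·log₂(1/8) + (5/8)·log₂(5/8)]
  = 0.5000 + 0.3750 + 0.4238
  = 1.2988 bits
H(T) = -[(1/4)·log₂(1/4) + (1/8)·log₂(1/8) + (5/8)·log₂(5/8)]
  = 0.5000 + 0.3750 + 0.4238
  = 1.2988 bits
H(S,T) = -[(1/4)·log₂(1/4) + (1/8)·log₂(1/8) + (5/8)·log₂(5/8)]
  = 0.5000 + 0.3750 + 0.4238
  = 1.2988 bits

I(S;T) = H(S) + H(T) - H(S,T)
  = 1.2988 + 1.2988 - 1.2988
  = 1.2988 bits

I(S;T) = 1.2988 bits > I(U;V) = 0.0933 bits, so (S, T) has the higher mutual information (stronger dependence).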